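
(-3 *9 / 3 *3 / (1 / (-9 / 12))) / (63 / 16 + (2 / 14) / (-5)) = 11340 / 2189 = 5.18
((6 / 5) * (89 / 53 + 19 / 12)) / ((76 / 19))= 415 / 424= 0.98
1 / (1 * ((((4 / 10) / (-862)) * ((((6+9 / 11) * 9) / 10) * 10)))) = -4741 / 135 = -35.12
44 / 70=22 / 35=0.63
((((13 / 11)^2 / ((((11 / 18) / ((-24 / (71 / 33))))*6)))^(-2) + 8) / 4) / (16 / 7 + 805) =75138989863 / 30120779729664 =0.00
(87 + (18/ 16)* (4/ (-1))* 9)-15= 63/ 2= 31.50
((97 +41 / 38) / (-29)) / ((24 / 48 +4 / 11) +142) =-40997 / 1731793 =-0.02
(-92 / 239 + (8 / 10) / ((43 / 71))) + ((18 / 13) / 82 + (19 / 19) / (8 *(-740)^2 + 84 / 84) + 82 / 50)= 1555497482649271 / 599911379261025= 2.59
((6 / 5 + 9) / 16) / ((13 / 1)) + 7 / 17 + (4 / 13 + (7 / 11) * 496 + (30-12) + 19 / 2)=66882617 / 194480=343.90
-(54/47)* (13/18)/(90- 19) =-39/3337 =-0.01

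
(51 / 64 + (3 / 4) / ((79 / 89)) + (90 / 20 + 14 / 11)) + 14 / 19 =8613597 / 1056704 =8.15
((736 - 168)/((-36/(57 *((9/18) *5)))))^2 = 45495025/9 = 5055002.78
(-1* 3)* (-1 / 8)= 3 / 8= 0.38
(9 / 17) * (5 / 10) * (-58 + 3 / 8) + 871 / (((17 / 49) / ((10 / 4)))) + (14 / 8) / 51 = 300533 / 48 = 6261.10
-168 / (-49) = 24 / 7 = 3.43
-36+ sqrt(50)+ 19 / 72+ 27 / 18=-27.17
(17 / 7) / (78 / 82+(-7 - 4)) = -697 / 2884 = -0.24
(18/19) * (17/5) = 306/95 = 3.22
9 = 9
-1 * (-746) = 746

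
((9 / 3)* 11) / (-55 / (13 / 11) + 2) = -143 / 193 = -0.74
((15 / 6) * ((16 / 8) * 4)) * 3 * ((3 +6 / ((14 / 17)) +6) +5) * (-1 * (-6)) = 53640 / 7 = 7662.86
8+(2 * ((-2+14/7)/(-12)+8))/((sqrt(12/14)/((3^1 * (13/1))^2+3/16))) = 26297.12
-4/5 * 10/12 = -2/3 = -0.67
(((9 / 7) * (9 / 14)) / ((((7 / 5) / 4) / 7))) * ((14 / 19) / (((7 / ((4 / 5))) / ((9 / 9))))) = 1296 / 931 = 1.39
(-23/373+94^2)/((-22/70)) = -115353175/4103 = -28114.35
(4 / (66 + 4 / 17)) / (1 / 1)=34 / 563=0.06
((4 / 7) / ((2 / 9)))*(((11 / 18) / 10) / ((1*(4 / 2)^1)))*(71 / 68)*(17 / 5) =781 / 2800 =0.28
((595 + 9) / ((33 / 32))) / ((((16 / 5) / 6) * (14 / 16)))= 96640 / 77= 1255.06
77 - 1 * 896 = -819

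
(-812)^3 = -535387328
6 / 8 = 0.75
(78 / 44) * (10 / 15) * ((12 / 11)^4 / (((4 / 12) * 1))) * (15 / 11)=12130560 / 1771561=6.85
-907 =-907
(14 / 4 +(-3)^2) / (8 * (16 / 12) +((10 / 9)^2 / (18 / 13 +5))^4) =51073127580386025 / 43588114401929408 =1.17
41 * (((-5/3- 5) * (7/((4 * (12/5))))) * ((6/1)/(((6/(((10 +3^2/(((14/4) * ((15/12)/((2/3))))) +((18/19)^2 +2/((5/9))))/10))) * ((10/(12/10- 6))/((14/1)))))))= 57544648/27075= 2125.38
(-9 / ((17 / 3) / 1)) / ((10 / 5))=-27 / 34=-0.79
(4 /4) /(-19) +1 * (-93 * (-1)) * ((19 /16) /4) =33509 /1216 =27.56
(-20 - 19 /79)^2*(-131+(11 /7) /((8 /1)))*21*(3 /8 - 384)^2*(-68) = 8996394874835800575 /798848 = 11261710456602.26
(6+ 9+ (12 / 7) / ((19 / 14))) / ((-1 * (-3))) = 103 / 19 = 5.42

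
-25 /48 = -0.52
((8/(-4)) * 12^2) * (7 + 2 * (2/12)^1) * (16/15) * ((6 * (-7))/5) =473088/25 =18923.52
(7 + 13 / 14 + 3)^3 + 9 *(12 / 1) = 1413.24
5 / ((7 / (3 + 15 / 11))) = 3.12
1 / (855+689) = 1 / 1544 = 0.00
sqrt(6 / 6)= 1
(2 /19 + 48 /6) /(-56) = -11 /76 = -0.14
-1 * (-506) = 506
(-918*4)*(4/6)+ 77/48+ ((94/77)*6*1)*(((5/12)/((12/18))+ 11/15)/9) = -135566897/55440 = -2445.29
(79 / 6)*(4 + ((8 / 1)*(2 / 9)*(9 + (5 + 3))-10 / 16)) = 191101 / 432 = 442.36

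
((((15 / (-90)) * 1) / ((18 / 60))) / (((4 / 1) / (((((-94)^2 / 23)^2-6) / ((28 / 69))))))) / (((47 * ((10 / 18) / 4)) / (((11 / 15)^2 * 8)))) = -18893356724 / 567525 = -33290.79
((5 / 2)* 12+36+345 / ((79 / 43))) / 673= 0.38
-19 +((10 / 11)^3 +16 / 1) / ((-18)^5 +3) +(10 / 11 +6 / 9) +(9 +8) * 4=127198565099 / 2515011015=50.58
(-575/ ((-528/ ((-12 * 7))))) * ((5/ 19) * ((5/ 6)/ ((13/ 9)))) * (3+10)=-180.55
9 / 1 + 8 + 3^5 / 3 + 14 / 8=399 / 4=99.75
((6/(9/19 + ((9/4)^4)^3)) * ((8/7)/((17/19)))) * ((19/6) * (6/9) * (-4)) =-7364795170816/1915773451145631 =-0.00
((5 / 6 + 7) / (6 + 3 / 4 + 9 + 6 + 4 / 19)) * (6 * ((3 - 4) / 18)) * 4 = -7144 / 15021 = -0.48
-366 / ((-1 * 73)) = 366 / 73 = 5.01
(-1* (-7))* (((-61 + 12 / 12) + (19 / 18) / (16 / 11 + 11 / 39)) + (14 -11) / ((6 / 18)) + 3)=-1482901 / 4470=-331.75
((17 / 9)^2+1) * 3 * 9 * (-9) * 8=-8880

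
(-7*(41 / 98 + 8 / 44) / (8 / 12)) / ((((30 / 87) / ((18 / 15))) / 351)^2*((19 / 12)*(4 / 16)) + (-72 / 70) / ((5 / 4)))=542999623268700 / 70900453452433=7.66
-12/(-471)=4/157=0.03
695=695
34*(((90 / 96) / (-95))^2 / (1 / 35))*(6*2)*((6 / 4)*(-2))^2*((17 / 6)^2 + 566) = 331983225 / 46208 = 7184.54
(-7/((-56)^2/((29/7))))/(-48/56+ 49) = -29/150976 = -0.00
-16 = -16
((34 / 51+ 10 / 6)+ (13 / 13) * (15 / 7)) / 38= 47 / 399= 0.12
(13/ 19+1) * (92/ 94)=1472/ 893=1.65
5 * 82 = 410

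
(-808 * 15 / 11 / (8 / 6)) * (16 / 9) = -1469.09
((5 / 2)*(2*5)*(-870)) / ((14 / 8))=-12428.57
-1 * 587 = -587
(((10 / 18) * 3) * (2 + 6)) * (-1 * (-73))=2920 / 3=973.33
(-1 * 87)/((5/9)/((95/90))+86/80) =-66120/1217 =-54.33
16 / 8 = 2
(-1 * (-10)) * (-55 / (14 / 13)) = -3575 / 7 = -510.71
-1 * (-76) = 76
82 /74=41 /37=1.11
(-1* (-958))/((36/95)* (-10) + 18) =67.41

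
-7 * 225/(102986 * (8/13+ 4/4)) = -75/7922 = -0.01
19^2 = 361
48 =48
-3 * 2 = -6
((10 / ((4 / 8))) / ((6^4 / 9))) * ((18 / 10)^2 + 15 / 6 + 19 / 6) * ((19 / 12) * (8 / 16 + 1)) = 3173 / 1080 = 2.94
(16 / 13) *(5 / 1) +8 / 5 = 504 / 65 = 7.75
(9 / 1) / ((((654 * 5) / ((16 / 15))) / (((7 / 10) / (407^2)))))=28 / 2256967625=0.00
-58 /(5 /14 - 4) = 812 /51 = 15.92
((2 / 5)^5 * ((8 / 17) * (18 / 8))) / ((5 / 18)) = 10368 / 265625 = 0.04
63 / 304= 0.21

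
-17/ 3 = -5.67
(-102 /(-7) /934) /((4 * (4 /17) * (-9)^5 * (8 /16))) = -289 /514749816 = -0.00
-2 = -2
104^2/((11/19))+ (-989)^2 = 996803.18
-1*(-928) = 928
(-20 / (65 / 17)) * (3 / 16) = -0.98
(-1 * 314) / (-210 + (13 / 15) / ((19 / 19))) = 1.50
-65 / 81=-0.80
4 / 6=2 / 3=0.67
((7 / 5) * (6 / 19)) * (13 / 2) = 273 / 95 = 2.87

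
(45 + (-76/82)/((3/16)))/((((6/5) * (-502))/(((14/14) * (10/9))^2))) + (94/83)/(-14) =-0.16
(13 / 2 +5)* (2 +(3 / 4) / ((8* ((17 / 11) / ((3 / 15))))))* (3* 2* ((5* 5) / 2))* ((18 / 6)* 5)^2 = 424841625 / 1088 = 390479.43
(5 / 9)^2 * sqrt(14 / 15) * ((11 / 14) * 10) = 275 * sqrt(210) / 1701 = 2.34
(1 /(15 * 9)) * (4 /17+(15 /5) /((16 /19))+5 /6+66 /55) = 23791 /550800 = 0.04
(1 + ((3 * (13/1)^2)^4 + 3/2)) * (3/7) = 396445130421/14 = 28317509315.79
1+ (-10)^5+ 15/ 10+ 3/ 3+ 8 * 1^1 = -199977/ 2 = -99988.50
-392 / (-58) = 196 / 29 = 6.76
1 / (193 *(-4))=-1 / 772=-0.00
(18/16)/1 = 9/8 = 1.12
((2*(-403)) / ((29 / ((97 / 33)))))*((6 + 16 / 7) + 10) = -10007296 / 6699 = -1493.85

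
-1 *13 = -13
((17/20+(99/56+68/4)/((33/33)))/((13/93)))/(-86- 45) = -510849/476840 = -1.07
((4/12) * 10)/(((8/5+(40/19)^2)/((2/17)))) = 9025/138822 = 0.07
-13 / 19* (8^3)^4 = -893353197568 / 19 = -47018589345.68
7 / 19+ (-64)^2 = 77831 / 19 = 4096.37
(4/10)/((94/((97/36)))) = 97/8460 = 0.01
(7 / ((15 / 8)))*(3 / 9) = 56 / 45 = 1.24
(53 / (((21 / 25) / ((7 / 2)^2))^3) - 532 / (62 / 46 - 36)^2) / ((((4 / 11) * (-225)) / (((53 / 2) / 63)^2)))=-796437815055211087 / 2240505119462400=-355.47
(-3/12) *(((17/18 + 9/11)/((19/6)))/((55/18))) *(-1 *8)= 4188/11495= 0.36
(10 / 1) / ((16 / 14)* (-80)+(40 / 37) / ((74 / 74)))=-259 / 2340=-0.11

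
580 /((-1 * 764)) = -145 /191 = -0.76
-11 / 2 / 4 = -1.38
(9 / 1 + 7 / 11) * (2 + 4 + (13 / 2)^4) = 1518821 / 88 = 17259.33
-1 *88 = -88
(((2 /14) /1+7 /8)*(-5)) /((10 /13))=-741 /112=-6.62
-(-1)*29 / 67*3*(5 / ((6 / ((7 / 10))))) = 203 / 268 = 0.76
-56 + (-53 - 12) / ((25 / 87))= -1411 / 5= -282.20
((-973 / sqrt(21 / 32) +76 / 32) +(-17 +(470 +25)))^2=321291803 / 192 - 178059*sqrt(42)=519440.60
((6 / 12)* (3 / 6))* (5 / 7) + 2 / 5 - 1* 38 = -5239 / 140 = -37.42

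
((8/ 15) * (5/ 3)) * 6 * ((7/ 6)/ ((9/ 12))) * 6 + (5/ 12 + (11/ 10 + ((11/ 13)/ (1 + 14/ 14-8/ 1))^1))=119699/ 2340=51.15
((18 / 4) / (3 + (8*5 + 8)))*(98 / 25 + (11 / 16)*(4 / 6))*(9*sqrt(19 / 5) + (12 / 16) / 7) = 7881 / 190400 + 23643*sqrt(95) / 34000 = 6.82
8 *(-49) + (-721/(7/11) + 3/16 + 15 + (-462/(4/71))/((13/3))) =-707665/208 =-3402.24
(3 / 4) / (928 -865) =1 / 84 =0.01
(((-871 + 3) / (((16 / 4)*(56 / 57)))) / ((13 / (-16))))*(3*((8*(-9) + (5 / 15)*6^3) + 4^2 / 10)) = 84816 / 65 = 1304.86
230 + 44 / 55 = 1154 / 5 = 230.80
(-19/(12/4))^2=361/9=40.11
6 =6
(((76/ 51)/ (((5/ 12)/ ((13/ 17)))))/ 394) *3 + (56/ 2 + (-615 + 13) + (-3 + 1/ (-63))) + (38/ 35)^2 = -361432000292/ 627686325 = -575.82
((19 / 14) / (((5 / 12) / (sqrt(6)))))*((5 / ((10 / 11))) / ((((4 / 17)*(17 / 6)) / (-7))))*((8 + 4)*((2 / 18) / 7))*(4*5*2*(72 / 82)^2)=-13001472*sqrt(6) / 11767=-2706.46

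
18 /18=1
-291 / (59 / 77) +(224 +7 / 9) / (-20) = -4152617 / 10620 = -391.02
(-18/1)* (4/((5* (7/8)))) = -16.46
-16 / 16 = -1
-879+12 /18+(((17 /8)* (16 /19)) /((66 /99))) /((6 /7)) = -99773 /114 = -875.20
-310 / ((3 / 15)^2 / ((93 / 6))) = -120125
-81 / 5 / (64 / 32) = -81 / 10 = -8.10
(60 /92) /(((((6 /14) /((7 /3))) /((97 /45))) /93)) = 147343 /207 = 711.80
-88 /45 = -1.96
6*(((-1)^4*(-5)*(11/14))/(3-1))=-165/14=-11.79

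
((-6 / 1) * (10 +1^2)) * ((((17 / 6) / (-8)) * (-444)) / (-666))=187 / 12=15.58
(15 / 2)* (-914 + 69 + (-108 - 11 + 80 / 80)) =-14445 / 2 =-7222.50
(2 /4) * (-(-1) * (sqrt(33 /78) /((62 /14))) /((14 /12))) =3 * sqrt(286) /806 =0.06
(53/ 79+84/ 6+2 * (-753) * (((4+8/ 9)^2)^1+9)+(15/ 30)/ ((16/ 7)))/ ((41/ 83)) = -280624488439/ 2798496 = -100276.89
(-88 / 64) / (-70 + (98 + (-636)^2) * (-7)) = 11 / 22657824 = 0.00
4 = 4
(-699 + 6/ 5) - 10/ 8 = -13981/ 20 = -699.05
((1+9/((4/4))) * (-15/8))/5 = -15/4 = -3.75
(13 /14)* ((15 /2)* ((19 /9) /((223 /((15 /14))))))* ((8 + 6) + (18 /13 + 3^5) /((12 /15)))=22.57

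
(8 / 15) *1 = 8 / 15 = 0.53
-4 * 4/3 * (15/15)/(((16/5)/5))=-25/3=-8.33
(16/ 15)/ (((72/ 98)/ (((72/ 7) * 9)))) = 134.40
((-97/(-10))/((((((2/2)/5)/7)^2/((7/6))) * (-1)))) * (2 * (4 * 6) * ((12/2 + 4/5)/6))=-2262428/3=-754142.67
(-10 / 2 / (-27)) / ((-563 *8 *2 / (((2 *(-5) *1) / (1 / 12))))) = 25 / 10134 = 0.00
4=4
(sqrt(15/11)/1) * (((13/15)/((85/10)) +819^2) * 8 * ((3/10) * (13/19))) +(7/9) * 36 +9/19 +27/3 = 712/19 +8894292212 * sqrt(165)/88825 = 1286266.04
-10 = -10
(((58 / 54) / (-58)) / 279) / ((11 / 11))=-1 / 15066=-0.00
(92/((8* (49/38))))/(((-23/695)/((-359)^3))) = 610972624195/49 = 12468829065.20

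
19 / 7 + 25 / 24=631 / 168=3.76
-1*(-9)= 9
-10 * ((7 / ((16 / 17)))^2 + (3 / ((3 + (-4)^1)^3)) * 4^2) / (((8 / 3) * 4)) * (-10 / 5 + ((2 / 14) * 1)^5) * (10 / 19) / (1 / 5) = 23608930875 / 653993984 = 36.10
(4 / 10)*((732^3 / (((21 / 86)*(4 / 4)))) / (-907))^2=1254498702810.94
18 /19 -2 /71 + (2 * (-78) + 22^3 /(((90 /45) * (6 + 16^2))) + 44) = -16039050 /176719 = -90.76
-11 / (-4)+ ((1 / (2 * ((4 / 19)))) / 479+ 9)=45045 / 3832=11.75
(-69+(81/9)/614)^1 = -42357/614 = -68.99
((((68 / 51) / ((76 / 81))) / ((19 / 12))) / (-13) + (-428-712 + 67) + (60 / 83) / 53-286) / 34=-28057028709 / 701913238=-39.97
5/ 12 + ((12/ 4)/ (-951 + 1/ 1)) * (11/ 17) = 40177/ 96900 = 0.41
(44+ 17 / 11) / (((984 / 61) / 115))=1171505 / 3608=324.70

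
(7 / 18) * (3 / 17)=7 / 102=0.07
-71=-71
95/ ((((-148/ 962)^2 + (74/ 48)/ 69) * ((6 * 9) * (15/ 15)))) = 1477060/ 38631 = 38.24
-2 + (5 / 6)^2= -47 / 36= -1.31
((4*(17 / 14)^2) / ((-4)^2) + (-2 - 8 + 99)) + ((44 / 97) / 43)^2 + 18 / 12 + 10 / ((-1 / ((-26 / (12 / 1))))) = 112.54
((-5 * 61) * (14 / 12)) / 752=-2135 / 4512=-0.47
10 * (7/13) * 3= 210/13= 16.15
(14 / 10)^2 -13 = -276 / 25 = -11.04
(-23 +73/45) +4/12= -947/45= -21.04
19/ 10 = 1.90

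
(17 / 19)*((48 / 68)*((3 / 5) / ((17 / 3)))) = 108 / 1615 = 0.07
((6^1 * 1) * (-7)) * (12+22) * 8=-11424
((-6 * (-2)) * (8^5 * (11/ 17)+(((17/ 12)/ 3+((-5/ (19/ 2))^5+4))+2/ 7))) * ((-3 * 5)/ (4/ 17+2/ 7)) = -1124806424393105/ 153518138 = -7326863.39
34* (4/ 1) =136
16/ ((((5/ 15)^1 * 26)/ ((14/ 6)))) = 56/ 13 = 4.31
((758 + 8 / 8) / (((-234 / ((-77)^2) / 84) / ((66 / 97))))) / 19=-1386034188 / 23959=-57850.25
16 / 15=1.07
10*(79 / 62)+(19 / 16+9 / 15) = 36033 / 2480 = 14.53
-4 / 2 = -2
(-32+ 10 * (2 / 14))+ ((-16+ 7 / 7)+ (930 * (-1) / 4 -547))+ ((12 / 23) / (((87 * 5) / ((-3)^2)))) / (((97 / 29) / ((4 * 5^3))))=-25719881 / 31234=-823.46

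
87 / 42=29 / 14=2.07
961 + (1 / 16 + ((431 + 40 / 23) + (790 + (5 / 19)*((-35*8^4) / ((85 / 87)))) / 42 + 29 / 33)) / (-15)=9080461521 / 9152528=992.13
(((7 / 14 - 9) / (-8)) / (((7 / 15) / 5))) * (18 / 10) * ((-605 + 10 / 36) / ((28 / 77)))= -4361775 / 128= -34076.37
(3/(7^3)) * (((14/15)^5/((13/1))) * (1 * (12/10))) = 3136/5484375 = 0.00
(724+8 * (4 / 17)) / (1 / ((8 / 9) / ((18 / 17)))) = 49360 / 81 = 609.38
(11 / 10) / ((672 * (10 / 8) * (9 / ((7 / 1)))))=11 / 10800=0.00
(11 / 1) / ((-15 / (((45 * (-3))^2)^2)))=-243577125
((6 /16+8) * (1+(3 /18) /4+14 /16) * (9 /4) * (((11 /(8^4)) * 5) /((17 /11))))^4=61195159681515419371700625 /6310668336252090206289657856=0.01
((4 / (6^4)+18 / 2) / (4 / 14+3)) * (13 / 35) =37921 / 37260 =1.02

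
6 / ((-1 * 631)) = -6 / 631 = -0.01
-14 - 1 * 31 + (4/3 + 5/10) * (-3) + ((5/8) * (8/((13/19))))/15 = -3901/78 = -50.01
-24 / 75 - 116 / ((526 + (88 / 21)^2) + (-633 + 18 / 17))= 16440556 / 16564825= 0.99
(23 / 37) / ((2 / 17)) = 391 / 74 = 5.28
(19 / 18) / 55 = 19 / 990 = 0.02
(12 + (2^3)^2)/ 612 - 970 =-148391/ 153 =-969.88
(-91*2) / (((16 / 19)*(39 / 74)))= -4921 / 12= -410.08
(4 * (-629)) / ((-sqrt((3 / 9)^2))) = 7548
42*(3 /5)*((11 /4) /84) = 33 /40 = 0.82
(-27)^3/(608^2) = -19683/369664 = -0.05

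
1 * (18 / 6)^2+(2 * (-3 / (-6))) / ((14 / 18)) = 72 / 7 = 10.29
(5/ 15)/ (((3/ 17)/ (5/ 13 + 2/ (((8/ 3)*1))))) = 1003/ 468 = 2.14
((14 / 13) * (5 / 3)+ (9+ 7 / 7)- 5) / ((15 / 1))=53 / 117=0.45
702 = 702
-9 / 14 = -0.64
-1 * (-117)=117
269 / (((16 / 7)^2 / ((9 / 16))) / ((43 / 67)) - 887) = -5101047 / 16545749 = -0.31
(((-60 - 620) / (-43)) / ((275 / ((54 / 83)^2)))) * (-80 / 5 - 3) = -7534944 / 16292485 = -0.46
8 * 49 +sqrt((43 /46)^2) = 18075 /46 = 392.93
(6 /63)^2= 4 /441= 0.01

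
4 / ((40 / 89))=89 / 10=8.90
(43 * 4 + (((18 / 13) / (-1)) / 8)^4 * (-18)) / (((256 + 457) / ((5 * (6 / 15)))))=628739927 / 1303295552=0.48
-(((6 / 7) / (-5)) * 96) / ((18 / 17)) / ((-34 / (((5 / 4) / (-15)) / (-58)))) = -2 / 3045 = -0.00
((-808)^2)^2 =426231402496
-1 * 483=-483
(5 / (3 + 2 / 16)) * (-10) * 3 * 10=-480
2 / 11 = 0.18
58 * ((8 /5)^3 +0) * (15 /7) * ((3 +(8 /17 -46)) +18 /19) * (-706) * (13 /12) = 16190258.94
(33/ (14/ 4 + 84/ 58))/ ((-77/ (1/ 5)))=-174/ 10045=-0.02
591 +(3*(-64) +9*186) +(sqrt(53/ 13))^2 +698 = 36076/ 13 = 2775.08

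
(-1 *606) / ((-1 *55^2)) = 0.20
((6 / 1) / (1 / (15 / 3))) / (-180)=-0.17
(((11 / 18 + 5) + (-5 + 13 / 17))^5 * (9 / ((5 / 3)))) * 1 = 13225450646101 / 496836361440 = 26.62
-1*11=-11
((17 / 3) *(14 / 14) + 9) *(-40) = -1760 / 3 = -586.67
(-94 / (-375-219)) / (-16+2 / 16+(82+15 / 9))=376 / 161073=0.00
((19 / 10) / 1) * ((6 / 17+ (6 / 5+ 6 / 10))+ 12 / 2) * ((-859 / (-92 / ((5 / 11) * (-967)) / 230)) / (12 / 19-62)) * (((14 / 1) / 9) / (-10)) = -14693420917 / 396440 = -37063.42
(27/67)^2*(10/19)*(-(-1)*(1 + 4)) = 36450/85291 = 0.43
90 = 90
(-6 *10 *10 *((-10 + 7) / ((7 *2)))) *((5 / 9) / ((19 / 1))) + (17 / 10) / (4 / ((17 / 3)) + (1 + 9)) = 135491 / 34580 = 3.92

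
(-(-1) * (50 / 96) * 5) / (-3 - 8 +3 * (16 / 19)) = -2375 / 7728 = -0.31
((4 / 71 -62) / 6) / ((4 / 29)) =-21257 / 284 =-74.85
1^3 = 1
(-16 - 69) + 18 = -67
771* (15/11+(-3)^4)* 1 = 698526/11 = 63502.36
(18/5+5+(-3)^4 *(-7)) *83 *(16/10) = -1853888/25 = -74155.52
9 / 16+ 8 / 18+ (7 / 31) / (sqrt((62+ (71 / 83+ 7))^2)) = 13072837 / 12941136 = 1.01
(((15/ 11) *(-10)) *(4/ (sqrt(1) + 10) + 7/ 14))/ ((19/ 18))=-1350/ 121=-11.16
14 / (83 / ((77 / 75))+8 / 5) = 0.17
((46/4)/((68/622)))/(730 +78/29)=207437/1444864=0.14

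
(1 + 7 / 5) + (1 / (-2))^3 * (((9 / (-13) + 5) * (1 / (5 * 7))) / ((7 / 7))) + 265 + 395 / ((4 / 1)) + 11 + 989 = 71039 / 52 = 1366.13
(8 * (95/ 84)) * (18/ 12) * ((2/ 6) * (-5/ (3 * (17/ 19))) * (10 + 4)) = -18050/ 153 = -117.97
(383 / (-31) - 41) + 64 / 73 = -118758 / 2263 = -52.48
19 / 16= 1.19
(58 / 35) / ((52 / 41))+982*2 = 1788429 / 910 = 1965.31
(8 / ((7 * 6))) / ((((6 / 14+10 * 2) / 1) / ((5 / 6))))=10 / 1287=0.01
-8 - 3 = -11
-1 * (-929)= 929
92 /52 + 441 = 5756 /13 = 442.77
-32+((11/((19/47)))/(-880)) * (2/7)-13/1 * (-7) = 313833/5320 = 58.99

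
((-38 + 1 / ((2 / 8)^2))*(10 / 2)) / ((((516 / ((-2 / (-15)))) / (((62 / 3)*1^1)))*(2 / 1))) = -341 / 1161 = -0.29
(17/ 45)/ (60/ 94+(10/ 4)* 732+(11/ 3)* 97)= 799/ 4624035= 0.00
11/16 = 0.69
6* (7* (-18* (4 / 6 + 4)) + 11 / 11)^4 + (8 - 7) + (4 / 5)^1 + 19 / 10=7123667745697 / 10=712366774569.70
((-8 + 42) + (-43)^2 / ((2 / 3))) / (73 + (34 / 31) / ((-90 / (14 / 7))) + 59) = 21.27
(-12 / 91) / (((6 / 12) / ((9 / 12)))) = -18 / 91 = -0.20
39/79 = 0.49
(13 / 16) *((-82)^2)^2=36734893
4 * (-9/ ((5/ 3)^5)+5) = 53752/ 3125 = 17.20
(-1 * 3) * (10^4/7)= -30000/7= -4285.71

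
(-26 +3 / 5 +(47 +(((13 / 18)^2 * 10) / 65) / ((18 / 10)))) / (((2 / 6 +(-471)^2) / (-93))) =-4891459 / 539074440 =-0.01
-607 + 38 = -569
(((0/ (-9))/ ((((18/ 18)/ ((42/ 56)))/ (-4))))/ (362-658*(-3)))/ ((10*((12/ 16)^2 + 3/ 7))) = 0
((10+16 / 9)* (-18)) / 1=-212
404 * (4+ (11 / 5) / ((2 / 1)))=10302 / 5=2060.40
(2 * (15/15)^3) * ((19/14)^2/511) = 361/50078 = 0.01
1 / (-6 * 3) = -1 / 18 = -0.06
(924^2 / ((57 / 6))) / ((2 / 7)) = 5976432 / 19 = 314549.05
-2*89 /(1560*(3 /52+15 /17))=-1513 /12465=-0.12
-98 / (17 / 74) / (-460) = 1813 / 1955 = 0.93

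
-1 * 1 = -1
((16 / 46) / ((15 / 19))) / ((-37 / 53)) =-8056 / 12765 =-0.63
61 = 61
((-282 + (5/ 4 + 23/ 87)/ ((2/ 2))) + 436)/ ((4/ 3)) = 54119/ 464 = 116.64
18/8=9/4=2.25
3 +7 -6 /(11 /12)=38 /11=3.45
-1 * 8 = -8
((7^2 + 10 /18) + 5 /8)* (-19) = -68647 /72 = -953.43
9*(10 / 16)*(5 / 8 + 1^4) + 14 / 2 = 1033 / 64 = 16.14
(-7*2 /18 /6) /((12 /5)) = -35 /648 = -0.05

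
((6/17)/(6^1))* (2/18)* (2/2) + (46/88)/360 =239/29920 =0.01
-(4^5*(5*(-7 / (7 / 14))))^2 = -5138022400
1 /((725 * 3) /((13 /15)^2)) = 169 /489375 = 0.00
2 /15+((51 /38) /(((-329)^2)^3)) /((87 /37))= 2795033244948321719 /20962749337112342130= 0.13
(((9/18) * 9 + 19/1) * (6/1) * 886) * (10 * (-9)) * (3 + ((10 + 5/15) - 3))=-116181180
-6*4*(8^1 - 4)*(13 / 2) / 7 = -624 / 7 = -89.14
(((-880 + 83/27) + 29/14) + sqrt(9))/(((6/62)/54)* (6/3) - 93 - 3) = 10216391/1124886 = 9.08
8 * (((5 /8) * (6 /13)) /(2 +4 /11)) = 165 /169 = 0.98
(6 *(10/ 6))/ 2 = 5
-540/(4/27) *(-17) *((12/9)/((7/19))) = 1569780/7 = 224254.29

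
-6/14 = -3/7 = -0.43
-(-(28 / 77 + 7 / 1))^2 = -6561 / 121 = -54.22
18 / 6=3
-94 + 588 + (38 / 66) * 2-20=475.15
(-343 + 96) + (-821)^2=673794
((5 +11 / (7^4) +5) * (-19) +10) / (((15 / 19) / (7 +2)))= -24646173 / 12005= -2052.99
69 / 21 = 23 / 7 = 3.29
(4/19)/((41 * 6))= 2/2337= 0.00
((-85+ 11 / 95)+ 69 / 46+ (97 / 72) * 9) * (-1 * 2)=54157 / 380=142.52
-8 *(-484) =3872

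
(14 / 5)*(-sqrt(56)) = -28*sqrt(14) / 5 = -20.95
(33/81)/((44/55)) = 55/108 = 0.51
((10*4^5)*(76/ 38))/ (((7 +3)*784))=128/ 49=2.61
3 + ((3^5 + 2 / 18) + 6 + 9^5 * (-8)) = -4249259 / 9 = -472139.89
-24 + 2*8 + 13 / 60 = -467 / 60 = -7.78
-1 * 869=-869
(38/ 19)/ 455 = 2/ 455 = 0.00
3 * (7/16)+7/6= 119/48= 2.48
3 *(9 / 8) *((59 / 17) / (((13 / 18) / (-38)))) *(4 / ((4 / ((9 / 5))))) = -2451627 / 2210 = -1109.33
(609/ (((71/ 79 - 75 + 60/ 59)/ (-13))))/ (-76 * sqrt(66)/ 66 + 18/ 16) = -44871782592 * sqrt(66)/ 31025867357 - 43838550756/ 31025867357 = -13.16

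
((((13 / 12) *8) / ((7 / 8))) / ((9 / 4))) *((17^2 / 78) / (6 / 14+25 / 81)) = 22.12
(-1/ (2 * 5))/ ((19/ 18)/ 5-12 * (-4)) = -9/ 4339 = -0.00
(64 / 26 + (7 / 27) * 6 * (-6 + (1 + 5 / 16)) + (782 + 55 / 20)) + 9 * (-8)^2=423047 / 312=1355.92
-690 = -690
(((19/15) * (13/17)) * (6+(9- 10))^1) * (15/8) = 1235/136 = 9.08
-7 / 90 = -0.08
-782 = -782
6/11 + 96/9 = 370/33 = 11.21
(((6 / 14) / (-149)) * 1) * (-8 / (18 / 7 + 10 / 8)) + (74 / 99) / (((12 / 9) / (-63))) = -12385599 / 350746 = -35.31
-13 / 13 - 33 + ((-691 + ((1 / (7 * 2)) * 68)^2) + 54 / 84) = -68675 / 98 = -700.77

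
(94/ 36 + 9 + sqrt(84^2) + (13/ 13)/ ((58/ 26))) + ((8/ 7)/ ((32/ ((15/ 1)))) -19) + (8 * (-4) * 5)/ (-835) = 94933711/ 1220436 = 77.79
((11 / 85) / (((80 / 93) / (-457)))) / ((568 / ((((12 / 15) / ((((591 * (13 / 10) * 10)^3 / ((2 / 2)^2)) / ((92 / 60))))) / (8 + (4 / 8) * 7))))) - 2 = -10947873367026335837 / 5473936683513090000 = -2.00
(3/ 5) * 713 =2139/ 5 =427.80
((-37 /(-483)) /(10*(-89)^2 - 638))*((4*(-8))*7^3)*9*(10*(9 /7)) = -559440 /451789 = -1.24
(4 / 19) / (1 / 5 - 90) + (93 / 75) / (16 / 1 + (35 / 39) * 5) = 9914479 / 170406725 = 0.06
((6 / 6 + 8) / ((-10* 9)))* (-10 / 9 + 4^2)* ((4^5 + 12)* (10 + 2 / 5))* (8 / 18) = -14437696 / 2025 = -7129.73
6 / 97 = 0.06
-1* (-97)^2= -9409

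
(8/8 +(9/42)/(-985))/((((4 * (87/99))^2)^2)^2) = 19390155619688667/452093413604208803840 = 0.00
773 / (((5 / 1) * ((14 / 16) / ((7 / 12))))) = 1546 / 15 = 103.07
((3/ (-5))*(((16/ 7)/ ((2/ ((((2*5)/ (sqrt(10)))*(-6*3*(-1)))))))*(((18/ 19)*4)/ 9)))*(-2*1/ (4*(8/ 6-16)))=-1296*sqrt(10)/ 7315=-0.56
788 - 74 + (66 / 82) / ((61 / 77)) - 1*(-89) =2010844 / 2501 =804.02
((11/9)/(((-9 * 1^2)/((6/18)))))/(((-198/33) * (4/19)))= 209/5832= 0.04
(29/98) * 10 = 145/49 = 2.96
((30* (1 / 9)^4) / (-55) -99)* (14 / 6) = -16671515 / 72171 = -231.00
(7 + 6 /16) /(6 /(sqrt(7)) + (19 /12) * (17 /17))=-23541 /5314 + 6372 * sqrt(7) /2657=1.92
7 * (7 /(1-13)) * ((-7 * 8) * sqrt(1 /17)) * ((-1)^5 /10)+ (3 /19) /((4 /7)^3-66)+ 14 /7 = 856783 /428906-343 * sqrt(17) /255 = -3.55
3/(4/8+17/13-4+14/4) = 39/17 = 2.29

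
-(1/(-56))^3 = 1/175616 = 0.00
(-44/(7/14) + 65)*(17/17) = -23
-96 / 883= -0.11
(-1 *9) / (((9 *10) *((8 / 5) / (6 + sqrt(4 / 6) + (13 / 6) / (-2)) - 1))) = 0.14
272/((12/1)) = 22.67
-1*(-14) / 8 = 7 / 4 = 1.75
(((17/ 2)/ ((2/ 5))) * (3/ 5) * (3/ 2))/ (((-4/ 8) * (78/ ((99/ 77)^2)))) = -4131/ 5096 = -0.81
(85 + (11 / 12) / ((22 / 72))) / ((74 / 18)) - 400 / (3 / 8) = -1045.26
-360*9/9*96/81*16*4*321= -8765440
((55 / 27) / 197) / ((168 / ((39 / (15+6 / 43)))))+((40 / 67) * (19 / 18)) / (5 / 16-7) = -130776204775 / 1390136947416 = -0.09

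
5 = 5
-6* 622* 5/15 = -1244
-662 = -662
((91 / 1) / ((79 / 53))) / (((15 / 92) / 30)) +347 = 11580.32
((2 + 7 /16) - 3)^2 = 0.32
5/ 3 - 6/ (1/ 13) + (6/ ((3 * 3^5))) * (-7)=-18563/ 243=-76.39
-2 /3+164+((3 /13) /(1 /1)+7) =6652 /39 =170.56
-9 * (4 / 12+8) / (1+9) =-15 / 2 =-7.50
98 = 98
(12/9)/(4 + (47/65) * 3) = 260/1203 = 0.22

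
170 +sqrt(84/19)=2*sqrt(399)/19 +170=172.10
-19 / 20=-0.95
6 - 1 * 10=-4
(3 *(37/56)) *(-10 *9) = -4995/28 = -178.39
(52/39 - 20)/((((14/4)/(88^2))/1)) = -123904/3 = -41301.33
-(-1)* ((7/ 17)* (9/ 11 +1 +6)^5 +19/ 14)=461070496721/ 38330138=12028.93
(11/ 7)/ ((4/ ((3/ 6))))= 11/ 56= 0.20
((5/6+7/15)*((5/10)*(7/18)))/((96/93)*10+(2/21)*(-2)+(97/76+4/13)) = 4877509/226069890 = 0.02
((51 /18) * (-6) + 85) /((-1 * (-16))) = 17 /4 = 4.25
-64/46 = -1.39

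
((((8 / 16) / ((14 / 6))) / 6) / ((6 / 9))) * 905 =48.48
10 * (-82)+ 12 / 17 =-13928 / 17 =-819.29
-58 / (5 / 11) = -638 / 5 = -127.60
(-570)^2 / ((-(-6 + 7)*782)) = -162450 / 391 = -415.47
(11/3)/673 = 11/2019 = 0.01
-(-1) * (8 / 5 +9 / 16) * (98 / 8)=8477 / 320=26.49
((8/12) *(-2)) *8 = -32/3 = -10.67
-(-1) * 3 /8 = 3 /8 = 0.38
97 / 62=1.56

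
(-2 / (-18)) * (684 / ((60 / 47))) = 893 / 15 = 59.53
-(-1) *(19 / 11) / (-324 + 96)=-1 / 132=-0.01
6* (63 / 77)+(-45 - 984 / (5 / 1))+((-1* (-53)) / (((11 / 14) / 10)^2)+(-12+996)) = 5646001 / 605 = 9332.23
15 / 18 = 5 / 6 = 0.83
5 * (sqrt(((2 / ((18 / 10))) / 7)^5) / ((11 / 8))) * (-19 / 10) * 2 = -15200 * sqrt(70) / 916839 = -0.14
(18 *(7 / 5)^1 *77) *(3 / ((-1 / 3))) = -87318 / 5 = -17463.60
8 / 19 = 0.42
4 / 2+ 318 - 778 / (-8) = 1669 / 4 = 417.25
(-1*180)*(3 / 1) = -540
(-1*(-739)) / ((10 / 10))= 739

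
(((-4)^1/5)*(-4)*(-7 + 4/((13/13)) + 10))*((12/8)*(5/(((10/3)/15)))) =756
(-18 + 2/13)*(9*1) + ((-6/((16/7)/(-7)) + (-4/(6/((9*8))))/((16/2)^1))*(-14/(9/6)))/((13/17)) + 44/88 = -4045/13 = -311.15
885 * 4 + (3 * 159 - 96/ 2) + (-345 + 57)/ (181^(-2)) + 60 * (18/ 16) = -18862263/ 2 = -9431131.50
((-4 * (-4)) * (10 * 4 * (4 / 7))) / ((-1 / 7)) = -2560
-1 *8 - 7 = -15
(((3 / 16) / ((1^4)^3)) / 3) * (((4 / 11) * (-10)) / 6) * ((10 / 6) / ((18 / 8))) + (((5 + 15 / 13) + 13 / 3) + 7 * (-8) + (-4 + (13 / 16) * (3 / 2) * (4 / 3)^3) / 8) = -2116435 / 46332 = -45.68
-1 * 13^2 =-169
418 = 418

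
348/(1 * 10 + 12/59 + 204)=10266/6319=1.62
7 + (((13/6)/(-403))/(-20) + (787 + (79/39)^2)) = 1505255107/1886040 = 798.10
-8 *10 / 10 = -8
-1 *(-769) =769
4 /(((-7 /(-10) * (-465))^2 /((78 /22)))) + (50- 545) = -769198607 /1553937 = -495.00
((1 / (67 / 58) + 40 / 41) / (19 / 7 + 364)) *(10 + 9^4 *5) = 1161847890 / 7051549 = 164.76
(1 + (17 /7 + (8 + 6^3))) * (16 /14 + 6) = 79600 /49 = 1624.49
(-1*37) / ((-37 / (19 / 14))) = 19 / 14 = 1.36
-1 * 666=-666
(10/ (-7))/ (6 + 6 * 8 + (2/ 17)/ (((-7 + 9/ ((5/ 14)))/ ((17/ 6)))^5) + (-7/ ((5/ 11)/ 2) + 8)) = -173302641439200/ 3784930994047753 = -0.05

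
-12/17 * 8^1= -96/17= -5.65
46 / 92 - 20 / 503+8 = 8.46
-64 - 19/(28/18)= -1067/14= -76.21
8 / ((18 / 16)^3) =4096 / 729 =5.62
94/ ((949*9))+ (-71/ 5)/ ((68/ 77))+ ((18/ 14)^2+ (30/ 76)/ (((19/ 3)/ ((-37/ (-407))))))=-8142127595983/ 565045741260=-14.41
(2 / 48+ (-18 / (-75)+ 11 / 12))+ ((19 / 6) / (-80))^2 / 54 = 2981909 / 2488320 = 1.20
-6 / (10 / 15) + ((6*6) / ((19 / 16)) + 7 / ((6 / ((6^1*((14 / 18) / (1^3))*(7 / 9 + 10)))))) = 123112 / 1539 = 79.99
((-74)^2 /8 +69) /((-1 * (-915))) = 1507 /1830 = 0.82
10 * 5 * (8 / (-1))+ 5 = -395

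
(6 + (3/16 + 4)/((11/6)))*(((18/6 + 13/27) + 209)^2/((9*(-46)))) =-32913169/36432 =-903.41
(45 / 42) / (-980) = -3 / 2744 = -0.00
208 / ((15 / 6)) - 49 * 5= -809 / 5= -161.80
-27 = -27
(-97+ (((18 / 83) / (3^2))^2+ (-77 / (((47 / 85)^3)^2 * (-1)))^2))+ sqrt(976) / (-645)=5809770000939284592217160985436 / 800443127137546755502249 - 4 * sqrt(61) / 645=7258192.08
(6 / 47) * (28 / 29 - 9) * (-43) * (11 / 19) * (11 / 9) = 2424598 / 77691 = 31.21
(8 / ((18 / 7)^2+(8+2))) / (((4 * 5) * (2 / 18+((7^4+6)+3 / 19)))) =8379 / 837693505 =0.00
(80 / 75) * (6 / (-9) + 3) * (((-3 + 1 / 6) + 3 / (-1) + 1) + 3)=-616 / 135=-4.56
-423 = -423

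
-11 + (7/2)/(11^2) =-2655/242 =-10.97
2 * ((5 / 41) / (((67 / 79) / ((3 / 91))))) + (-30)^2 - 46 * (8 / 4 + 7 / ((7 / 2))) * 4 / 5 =940925278 / 1249885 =752.81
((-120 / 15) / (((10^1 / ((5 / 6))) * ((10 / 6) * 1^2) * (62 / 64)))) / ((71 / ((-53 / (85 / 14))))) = 47488 / 935425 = 0.05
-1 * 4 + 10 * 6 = 56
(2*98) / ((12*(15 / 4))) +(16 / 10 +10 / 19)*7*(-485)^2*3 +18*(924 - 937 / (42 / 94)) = 10482303.90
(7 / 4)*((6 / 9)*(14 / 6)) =49 / 18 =2.72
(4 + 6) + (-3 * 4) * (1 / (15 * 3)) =146 / 15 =9.73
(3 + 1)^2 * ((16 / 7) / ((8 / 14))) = 64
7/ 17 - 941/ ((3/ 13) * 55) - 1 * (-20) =-53.73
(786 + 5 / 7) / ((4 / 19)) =104633 / 28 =3736.89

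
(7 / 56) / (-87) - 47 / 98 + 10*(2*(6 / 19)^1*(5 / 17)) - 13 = -128039111 / 11015592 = -11.62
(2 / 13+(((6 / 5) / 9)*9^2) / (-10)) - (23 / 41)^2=-677906 / 546325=-1.24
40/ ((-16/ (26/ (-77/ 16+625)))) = -1040/ 9923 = -0.10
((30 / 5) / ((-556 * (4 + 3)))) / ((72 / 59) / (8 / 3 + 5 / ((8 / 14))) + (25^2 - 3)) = -24249 / 9785441540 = -0.00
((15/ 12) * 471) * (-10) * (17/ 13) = -200175/ 26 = -7699.04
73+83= 156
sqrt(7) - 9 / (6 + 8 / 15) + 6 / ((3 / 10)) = sqrt(7) + 1825 / 98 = 21.27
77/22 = 7/2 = 3.50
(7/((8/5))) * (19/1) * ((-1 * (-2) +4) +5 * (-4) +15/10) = -16625/16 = -1039.06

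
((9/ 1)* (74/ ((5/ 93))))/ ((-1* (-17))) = 61938/ 85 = 728.68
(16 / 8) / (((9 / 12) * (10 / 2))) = 8 / 15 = 0.53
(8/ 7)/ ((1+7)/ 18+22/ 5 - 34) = -45/ 1148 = -0.04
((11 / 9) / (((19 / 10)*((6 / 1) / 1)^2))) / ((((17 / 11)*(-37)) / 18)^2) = 13310 / 7517179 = 0.00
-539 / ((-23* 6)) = 539 / 138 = 3.91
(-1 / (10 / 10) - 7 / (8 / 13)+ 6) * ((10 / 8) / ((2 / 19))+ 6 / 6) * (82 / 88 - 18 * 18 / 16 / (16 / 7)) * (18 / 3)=87950979 / 22528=3904.07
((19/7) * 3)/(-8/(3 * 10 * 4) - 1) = -855/112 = -7.63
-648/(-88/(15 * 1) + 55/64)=622080/4807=129.41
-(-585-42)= 627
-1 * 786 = -786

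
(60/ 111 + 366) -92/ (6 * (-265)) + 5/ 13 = 366.98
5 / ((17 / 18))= 90 / 17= 5.29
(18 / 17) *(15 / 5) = 54 / 17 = 3.18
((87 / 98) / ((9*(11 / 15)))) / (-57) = -0.00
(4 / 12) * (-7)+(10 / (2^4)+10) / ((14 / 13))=2531 / 336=7.53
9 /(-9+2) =-9 /7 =-1.29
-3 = -3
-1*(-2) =2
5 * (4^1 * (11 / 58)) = 3.79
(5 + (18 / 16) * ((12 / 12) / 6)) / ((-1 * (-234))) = 83 / 3744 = 0.02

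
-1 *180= -180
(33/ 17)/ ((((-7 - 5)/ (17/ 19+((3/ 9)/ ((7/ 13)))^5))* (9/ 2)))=-420663562/ 11872481607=-0.04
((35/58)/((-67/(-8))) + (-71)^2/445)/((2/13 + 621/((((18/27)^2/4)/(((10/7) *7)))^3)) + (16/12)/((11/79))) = 4228637127/167922635435221490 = 0.00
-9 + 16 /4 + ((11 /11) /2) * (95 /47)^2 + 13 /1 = 44369 /4418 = 10.04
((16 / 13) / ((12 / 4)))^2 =256 / 1521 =0.17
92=92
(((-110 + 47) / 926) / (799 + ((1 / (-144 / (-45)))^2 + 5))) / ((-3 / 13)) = 4992 / 13615441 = 0.00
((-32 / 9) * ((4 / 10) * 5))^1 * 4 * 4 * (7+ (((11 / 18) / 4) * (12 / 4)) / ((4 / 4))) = -22912 / 27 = -848.59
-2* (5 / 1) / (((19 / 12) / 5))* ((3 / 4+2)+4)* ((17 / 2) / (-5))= 6885 / 19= 362.37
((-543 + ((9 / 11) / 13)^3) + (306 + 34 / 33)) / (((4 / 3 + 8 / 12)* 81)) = -1035035266 / 710582301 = -1.46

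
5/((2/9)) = 45/2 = 22.50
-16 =-16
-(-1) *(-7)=-7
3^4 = 81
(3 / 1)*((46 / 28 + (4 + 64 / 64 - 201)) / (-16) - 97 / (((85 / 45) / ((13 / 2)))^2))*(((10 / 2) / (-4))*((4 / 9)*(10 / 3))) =613102325 / 97104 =6313.87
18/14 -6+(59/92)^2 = -4.30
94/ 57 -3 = -77/ 57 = -1.35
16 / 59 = 0.27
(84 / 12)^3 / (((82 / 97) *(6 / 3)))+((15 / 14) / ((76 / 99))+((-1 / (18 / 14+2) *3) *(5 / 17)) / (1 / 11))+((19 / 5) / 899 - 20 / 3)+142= 77434302482953 / 230013429240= 336.65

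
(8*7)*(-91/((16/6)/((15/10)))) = -5733/2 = -2866.50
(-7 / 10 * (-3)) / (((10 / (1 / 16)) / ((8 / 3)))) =7 / 200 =0.04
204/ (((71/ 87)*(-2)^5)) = -4437/ 568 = -7.81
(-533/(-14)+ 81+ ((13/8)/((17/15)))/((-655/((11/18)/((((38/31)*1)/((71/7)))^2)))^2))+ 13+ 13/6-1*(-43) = 1118338345119698699653/6309599683441098240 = 177.24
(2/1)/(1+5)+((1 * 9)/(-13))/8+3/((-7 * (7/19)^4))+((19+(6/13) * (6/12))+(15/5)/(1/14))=200394611/5243784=38.22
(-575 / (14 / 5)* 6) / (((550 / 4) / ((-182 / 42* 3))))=8970 / 77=116.49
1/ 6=0.17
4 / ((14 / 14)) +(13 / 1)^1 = 17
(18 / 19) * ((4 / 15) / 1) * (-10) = -48 / 19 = -2.53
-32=-32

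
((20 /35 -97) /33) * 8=-1800 /77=-23.38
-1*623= -623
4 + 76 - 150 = -70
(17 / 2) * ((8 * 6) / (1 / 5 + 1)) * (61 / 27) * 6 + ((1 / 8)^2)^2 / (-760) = 129125580791 / 28016640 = 4608.89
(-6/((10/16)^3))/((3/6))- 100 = -18644/125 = -149.15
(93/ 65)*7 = 651/ 65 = 10.02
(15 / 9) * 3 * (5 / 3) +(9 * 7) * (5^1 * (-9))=-8480 / 3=-2826.67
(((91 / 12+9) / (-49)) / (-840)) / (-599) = -199 / 295858080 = -0.00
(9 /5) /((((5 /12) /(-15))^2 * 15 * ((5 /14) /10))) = 4354.56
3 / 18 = 1 / 6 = 0.17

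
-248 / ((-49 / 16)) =3968 / 49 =80.98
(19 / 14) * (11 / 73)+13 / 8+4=5.83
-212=-212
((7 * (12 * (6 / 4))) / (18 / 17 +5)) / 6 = 357 / 103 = 3.47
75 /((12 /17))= 425 /4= 106.25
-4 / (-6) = 2 / 3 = 0.67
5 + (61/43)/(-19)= 4024/817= 4.93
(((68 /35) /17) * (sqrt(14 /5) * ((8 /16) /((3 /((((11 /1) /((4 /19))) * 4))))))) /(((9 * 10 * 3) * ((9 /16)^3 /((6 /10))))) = 856064 * sqrt(70) /86113125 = 0.08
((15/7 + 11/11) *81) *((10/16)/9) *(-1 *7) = -495/4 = -123.75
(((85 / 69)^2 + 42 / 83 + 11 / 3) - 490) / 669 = -191381302 / 264364047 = -0.72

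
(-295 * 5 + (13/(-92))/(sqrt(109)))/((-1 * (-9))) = -1475/9 - 13 * sqrt(109)/90252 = -163.89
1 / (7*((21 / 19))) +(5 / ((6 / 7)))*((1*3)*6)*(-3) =-46286 / 147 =-314.87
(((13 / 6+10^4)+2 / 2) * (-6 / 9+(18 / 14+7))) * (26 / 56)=15604940 / 441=35385.35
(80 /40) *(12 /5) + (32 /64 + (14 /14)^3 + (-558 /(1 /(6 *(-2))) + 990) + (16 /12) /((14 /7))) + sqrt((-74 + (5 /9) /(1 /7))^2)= 698677 /90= 7763.08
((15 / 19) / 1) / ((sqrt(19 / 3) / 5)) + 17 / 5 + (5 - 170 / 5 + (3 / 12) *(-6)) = -271 / 10 + 75 *sqrt(57) / 361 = -25.53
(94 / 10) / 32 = 47 / 160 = 0.29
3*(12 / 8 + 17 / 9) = 10.17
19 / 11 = 1.73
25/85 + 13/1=226/17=13.29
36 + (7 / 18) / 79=51199 / 1422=36.00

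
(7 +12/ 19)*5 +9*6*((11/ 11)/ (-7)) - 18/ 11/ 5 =220301/ 7315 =30.12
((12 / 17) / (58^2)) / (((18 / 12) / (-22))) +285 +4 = 4131789 / 14297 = 289.00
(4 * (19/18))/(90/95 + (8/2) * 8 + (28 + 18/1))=361/6750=0.05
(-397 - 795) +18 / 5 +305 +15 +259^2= 66212.60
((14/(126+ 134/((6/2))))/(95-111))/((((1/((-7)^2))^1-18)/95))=97755/3608576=0.03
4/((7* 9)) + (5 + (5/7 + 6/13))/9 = 614/819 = 0.75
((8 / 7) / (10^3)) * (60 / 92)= 3 / 4025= 0.00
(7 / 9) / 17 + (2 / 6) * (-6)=-299 / 153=-1.95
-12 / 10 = -6 / 5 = -1.20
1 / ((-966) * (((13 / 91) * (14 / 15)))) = -5 / 644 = -0.01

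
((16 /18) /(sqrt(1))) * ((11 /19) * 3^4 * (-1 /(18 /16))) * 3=-111.16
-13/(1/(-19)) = 247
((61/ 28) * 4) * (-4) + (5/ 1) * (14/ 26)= -2927/ 91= -32.16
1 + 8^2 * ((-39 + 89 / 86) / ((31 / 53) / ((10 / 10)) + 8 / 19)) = -105167801 / 43559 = -2414.38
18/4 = 9/2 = 4.50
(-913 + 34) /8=-879 /8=-109.88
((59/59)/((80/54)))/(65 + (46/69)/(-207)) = 16767/1614520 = 0.01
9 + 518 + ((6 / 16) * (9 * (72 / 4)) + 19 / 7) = 16533 / 28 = 590.46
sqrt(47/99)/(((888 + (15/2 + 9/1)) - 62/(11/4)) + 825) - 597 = -597 + 2 * sqrt(517)/112659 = -597.00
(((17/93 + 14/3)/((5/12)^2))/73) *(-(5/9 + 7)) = -490688/169725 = -2.89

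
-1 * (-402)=402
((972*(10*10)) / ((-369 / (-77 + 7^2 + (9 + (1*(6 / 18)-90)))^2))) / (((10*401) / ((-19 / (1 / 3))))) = 726927840 / 16441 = 44214.33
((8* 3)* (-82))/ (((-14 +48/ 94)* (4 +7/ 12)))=31.83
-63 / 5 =-12.60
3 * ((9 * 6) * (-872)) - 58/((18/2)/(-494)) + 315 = -137765.44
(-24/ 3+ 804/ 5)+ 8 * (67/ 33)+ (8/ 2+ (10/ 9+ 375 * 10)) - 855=3069.15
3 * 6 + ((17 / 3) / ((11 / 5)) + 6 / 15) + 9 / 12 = 14339 / 660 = 21.73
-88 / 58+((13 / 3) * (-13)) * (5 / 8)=-25561 / 696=-36.73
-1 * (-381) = 381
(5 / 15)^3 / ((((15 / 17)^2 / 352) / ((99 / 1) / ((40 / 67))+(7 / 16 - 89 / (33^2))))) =8368092682 / 3007125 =2782.76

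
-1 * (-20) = 20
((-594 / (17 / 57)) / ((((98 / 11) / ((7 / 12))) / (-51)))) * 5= 931095 / 28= 33253.39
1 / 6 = 0.17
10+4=14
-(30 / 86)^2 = -225 / 1849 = -0.12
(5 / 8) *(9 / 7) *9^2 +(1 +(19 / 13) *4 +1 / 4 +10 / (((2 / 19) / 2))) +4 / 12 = 573341 / 2184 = 262.52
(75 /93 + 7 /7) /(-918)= -28 /14229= -0.00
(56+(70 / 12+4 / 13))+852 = 71303 / 78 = 914.14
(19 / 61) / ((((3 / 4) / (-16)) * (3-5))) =608 / 183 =3.32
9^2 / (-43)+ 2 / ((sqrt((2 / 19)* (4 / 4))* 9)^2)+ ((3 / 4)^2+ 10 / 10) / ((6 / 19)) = 367667 / 111456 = 3.30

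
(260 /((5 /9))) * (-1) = -468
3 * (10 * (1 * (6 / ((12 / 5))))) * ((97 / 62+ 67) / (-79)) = -318825 / 4898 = -65.09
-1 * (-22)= 22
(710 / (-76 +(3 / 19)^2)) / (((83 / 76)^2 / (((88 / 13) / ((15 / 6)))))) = -52111718912 / 2456279839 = -21.22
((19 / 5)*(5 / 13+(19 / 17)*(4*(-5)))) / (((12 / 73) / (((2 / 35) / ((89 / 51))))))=-1346777 / 80990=-16.63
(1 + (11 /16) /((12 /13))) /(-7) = -335 /1344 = -0.25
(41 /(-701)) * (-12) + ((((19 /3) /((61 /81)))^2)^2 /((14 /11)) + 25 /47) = 25108127995061263 /6386504927978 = 3931.43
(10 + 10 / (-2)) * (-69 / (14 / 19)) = -6555 / 14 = -468.21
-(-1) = 1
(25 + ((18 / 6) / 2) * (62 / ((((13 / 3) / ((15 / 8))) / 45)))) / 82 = 190925 / 8528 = 22.39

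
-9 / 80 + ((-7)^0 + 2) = 2.89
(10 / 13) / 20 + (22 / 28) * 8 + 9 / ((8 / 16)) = 4427 / 182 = 24.32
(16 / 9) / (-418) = -8 / 1881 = -0.00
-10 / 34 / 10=-1 / 34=-0.03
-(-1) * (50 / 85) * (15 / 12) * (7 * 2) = 175 / 17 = 10.29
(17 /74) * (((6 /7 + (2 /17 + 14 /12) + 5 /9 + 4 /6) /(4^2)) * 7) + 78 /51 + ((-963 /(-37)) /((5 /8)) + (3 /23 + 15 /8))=1896429079 /41664960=45.52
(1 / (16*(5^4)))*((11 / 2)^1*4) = 11 / 5000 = 0.00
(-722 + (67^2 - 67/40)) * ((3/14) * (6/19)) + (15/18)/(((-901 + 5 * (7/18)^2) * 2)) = 20809217097/81670120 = 254.80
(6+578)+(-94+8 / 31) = 15198 / 31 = 490.26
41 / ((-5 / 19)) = -779 / 5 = -155.80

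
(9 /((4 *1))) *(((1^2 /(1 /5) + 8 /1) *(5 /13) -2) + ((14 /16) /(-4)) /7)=855 /128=6.68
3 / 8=0.38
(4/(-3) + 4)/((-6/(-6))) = 8/3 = 2.67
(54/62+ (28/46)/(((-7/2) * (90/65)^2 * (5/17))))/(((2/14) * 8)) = 568547/1155060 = 0.49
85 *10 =850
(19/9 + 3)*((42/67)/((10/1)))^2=2254/112225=0.02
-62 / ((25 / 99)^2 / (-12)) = 7291944 / 625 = 11667.11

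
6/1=6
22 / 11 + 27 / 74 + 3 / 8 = 811 / 296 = 2.74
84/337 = 0.25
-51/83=-0.61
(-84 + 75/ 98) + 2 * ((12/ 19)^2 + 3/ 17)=-49367433/ 601426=-82.08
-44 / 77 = -4 / 7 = -0.57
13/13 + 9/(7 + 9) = 25/16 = 1.56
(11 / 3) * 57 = 209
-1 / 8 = -0.12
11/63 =0.17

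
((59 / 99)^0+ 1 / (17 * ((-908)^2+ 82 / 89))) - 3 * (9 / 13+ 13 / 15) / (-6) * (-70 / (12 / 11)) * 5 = -4039269749945 / 16216400538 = -249.09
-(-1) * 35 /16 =2.19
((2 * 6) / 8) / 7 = 3 / 14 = 0.21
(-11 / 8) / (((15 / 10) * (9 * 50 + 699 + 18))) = -11 / 14004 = -0.00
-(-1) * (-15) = -15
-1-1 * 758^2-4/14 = -4021957/7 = -574565.29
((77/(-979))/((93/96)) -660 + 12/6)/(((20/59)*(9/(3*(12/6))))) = -53561557/41385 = -1294.23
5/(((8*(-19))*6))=-0.01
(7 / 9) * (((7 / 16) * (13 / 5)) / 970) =637 / 698400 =0.00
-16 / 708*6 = -8 / 59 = -0.14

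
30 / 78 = 5 / 13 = 0.38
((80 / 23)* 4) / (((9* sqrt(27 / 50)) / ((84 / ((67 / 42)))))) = 110.77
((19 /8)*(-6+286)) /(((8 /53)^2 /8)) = 1867985 /8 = 233498.12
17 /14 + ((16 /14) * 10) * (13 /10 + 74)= 12065 /14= 861.79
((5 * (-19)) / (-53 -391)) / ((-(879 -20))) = -95 / 381396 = -0.00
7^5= 16807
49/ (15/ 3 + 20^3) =49/ 8005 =0.01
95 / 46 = 2.07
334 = 334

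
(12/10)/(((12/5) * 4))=0.12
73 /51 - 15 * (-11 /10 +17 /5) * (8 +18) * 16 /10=-365611 /255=-1433.77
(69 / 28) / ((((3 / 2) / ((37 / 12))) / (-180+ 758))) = 245939 / 84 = 2927.85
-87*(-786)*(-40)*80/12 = -18235200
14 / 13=1.08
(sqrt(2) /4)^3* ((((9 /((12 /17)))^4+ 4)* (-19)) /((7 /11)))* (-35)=7070705125* sqrt(2) /8192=1220640.51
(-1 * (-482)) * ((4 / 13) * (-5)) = -9640 / 13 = -741.54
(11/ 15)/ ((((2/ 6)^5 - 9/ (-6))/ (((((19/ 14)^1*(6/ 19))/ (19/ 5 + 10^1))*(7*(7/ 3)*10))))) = 41580/ 16813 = 2.47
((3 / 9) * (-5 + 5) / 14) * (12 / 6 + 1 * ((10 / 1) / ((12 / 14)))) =0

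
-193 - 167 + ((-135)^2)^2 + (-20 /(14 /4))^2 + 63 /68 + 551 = 1106726630799 /3332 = 332150849.58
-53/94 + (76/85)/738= -1658773/2948310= -0.56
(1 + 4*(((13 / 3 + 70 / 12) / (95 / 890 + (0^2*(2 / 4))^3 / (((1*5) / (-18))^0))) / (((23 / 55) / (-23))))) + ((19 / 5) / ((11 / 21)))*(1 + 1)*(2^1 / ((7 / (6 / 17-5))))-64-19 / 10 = -2242461659 / 106590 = -21038.20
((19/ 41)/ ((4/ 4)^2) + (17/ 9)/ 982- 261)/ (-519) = 94406819/ 188063802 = 0.50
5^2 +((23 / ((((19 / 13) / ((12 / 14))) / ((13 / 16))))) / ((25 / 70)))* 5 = 13561 / 76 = 178.43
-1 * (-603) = 603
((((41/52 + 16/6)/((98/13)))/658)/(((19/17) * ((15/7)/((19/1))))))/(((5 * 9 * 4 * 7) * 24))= 0.00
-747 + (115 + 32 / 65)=-631.51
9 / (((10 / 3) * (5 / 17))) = 459 / 50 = 9.18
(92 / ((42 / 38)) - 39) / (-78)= -929 / 1638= -0.57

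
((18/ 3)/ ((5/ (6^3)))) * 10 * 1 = 2592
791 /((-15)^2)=791 /225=3.52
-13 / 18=-0.72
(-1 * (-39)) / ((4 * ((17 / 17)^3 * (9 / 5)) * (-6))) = -65 / 72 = -0.90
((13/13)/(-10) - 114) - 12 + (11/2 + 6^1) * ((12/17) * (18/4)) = -15227/170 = -89.57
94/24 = 47/12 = 3.92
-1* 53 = -53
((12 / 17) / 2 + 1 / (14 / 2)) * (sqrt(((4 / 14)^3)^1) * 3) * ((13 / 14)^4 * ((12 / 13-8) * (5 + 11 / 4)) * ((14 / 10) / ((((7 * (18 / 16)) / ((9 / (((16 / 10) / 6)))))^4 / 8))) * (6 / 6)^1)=-44916702714000 * sqrt(14) / 4802079233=-34997.95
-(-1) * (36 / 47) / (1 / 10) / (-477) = -0.02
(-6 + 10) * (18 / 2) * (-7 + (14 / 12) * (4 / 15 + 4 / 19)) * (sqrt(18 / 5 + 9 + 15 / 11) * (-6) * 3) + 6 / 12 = 15602.52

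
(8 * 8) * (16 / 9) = 1024 / 9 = 113.78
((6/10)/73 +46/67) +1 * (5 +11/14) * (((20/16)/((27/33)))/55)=1171591/1369480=0.86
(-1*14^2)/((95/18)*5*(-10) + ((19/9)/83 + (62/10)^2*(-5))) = 244020/567799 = 0.43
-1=-1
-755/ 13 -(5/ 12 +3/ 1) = -9593/ 156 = -61.49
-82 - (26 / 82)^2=-138011 / 1681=-82.10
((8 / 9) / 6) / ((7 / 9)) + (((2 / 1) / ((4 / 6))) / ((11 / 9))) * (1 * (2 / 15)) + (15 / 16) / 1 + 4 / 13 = 423529 / 240240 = 1.76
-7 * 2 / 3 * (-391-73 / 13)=72184 / 39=1850.87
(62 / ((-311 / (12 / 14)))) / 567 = -124 / 411453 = -0.00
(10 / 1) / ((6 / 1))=5 / 3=1.67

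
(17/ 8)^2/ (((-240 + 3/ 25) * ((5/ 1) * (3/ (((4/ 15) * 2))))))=-289/ 431784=-0.00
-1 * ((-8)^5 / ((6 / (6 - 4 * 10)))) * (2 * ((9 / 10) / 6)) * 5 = -278528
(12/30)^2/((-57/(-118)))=472/1425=0.33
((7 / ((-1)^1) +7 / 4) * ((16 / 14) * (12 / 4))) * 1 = -18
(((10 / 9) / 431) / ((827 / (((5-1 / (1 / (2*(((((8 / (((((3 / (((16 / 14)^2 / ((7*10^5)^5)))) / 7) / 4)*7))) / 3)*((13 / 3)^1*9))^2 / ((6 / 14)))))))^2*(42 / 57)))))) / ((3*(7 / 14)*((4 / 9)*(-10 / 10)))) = -24312900727868270993845531080523869604803621768951415962922030152423262596130371093750000000000000000000000028561 / 282264566636647671868170980011242932050663512200117111206054687500000000000000000000000000000000000000000000000000000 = -8.614e-5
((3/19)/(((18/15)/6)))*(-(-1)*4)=60/19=3.16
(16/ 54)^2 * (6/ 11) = 128/ 2673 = 0.05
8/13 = 0.62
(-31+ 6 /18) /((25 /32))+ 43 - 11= -544 /75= -7.25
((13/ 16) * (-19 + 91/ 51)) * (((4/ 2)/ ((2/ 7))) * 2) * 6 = -39949/ 34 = -1174.97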